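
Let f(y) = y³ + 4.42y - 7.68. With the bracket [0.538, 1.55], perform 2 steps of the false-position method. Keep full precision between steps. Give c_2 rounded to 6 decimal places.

f(0.538000) = -5.146319, f(1.550000) = 2.894875
step 1: c = 1.185674, f(c) = -0.772471 < 0 → new bracket [1.185674, 1.550000]
step 2: c = 1.262414, f(c) = -0.088235 < 0 → new bracket [1.262414, 1.550000]

1.262414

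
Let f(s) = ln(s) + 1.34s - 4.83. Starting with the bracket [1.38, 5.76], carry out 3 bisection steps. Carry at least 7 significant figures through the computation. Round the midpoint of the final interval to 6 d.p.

f(1.380000) = -2.658717, f(5.760000) = 4.639337 (opposite signs)
step 1: m = 3.570000, f(m) = 1.226366 > 0 → root in [1.380000, 3.570000]
step 2: m = 2.475000, f(m) = -0.607260 < 0 → root in [2.475000, 3.570000]
step 3: m = 3.022500, f(m) = 0.326234 > 0 → root in [2.475000, 3.022500]
Midpoint of [2.475000, 3.022500] = 2.748750

2.748750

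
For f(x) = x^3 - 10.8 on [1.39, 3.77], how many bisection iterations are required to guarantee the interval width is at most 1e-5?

18

Initial width b − a = 3.77 − 1.39 = 2.380000.
After n steps the width is (b−a)/2^n; need (b−a)/2^n ≤ 1e-5.
So n ≥ log₂(2.380000/1e-5) = log₂(238000.0000) ≈ 17.8606.
Hence n = 18.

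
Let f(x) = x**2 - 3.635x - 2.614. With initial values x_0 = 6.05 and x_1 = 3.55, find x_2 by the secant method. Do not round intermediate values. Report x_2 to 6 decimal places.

4.038810

Secant update: x_(k+1) = x_k − f(x_k)·(x_k − x_(k-1))/(f(x_k) − f(x_(k-1))).
f(x_0) = 11.996750, f(x_1) = -2.915750
x_2 = 3.550000 - (-2.915750)·(3.550000 - 6.050000)/(-2.915750 - (11.996750)) = 4.038810; f(x_2) = -0.983089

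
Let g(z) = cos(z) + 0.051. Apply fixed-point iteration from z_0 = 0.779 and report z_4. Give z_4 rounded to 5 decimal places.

z_1 = g(0.779000) = 0.762616
z_2 = g(0.762616) = 0.774031
z_3 = g(0.774031) = 0.766099
z_4 = g(0.766099) = 0.771621

0.77162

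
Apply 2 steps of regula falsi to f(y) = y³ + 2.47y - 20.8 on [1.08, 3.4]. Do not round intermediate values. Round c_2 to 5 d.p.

f(1.080000) = -16.872688, f(3.400000) = 26.902000
step 1: c = 1.974230, f(c) = -8.228925 < 0 → new bracket [1.974230, 3.400000]
step 2: c = 2.308197, f(c) = -2.801212 < 0 → new bracket [2.308197, 3.400000]

2.30820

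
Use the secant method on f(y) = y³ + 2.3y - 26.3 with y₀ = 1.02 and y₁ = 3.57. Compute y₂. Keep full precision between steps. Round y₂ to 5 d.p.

f(y_0) = -22.892792, f(y_1) = 27.410293
y_2 = 3.570000 - (27.410293)·(3.570000 - 1.020000)/(27.410293 - (-22.892792)) = 2.180498; f(y_2) = -10.917524

2.18050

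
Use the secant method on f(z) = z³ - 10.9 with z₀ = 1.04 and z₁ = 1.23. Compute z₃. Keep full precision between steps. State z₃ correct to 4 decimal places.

1.7161

f(z_0) = -9.775136, f(z_1) = -9.039133
z_2 = 1.230000 - (-9.039133)·(1.230000 - 1.040000)/(-9.039133 - (-9.775136)) = 3.563462; f(z_2) = 34.349784
z_3 = 3.563462 - (34.349784)·(3.563462 - 1.230000)/(34.349784 - (-9.039133)) = 1.716126; f(z_3) = -5.845858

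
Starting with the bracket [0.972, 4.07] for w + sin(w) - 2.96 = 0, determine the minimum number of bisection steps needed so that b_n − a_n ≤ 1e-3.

Initial width b − a = 4.07 − 0.972 = 3.098000.
After n steps the width is (b−a)/2^n; need (b−a)/2^n ≤ 1e-3.
So n ≥ log₂(3.098000/1e-3) = log₂(3098.0000) ≈ 11.5971.
Hence n = 12.

12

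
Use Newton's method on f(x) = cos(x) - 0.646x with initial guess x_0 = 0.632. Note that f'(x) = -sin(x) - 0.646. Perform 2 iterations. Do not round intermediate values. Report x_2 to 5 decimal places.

0.92810

Newton update: x ← x − f(x)/f'(x).
x_0 = 0.632000: f = 0.398576, f' = -1.236760 → x_1 = 0.632000 - (0.398576)/(-1.236760) = 0.954274
x_1 = 0.954274: f = -0.038260, f' = -1.461894 → x_2 = 0.954274 - (-0.038260)/(-1.461894) = 0.928103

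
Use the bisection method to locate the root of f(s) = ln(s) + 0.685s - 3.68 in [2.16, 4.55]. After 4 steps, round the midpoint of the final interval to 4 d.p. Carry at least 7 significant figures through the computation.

f(2.160000) = -1.430292, f(4.550000) = 0.951877 (opposite signs)
step 1: m = 3.355000, f(m) = -0.171373 < 0 → root in [3.355000, 4.550000]
step 2: m = 3.952500, f(m) = 0.401811 > 0 → root in [3.355000, 3.952500]
step 3: m = 3.653750, f(m) = 0.118573 > 0 → root in [3.355000, 3.653750]
step 4: m = 3.504375, f(m) = -0.025491 < 0 → root in [3.504375, 3.653750]
Midpoint of [3.504375, 3.653750] = 3.579062

3.5791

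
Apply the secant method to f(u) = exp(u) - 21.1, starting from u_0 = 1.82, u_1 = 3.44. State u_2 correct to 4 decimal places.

Secant update: u_(k+1) = u_k − f(u_k)·(u_k − u_(k-1))/(f(u_k) − f(u_(k-1))).
f(u_0) = -14.928142, f(u_1) = 10.086958
u_2 = 3.440000 - (10.086958)·(3.440000 - 1.820000)/(10.086958 - (-14.928142)) = 2.786760; f(u_2) = -4.871651

2.7868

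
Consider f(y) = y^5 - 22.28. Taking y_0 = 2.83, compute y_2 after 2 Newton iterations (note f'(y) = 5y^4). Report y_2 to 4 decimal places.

y_0 = 2.830000: f = 159.243216, f' = 320.712396 → y_1 = 2.830000 - (159.243216)/(320.712396) = 2.333470
y_1 = 2.333470: f = 46.904918, f' = 148.244690 → y_2 = 2.333470 - (46.904918)/(148.244690) = 2.017068

2.0171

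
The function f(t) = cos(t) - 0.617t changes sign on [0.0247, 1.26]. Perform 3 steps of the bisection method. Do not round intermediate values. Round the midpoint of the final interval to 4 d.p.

f(0.024700) = 0.984455, f(1.260000) = -0.471603 (opposite signs)
step 1: m = 0.642350, f(m) = 0.404360 > 0 → root in [0.642350, 1.260000]
step 2: m = 0.951175, f(m) = -0.006148 < 0 → root in [0.642350, 0.951175]
step 3: m = 0.796763, f(m) = 0.207423 > 0 → root in [0.796763, 0.951175]
Midpoint of [0.796763, 0.951175] = 0.873969

0.8740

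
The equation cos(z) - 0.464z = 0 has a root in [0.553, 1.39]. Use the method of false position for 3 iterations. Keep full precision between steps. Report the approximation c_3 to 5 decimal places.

1.05770

False-position update: c = (a·f(b) − b·f(a))/(f(b) − f(a)); replace the endpoint whose sign matches f(c).
f(0.553000) = 0.594361, f(1.390000) = -0.465147
step 1: c = 1.022539, f(c) = 0.046743 > 0 → new bracket [1.022539, 1.390000]
step 2: c = 1.056093, f(c) = 0.002249 > 0 → new bracket [1.056093, 1.390000]
step 3: c = 1.057700, f(c) = 0.000104 > 0 → new bracket [1.057700, 1.390000]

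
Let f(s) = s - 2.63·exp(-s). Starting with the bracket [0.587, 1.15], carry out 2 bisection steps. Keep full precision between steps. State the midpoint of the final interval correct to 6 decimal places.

0.938875

f(0.587000) = -0.875261, f(1.150000) = 0.317245 (opposite signs)
step 1: m = 0.868500, f(m) = -0.234997 < 0 → root in [0.868500, 1.150000]
step 2: m = 1.009250, f(m) = 0.050635 > 0 → root in [0.868500, 1.009250]
Midpoint of [0.868500, 1.009250] = 0.938875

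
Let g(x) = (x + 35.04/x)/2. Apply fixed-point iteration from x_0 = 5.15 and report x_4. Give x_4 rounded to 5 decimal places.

x_1 = g(5.150000) = 5.976942
x_2 = g(5.976942) = 5.919736
x_3 = g(5.919736) = 5.919459
x_4 = g(5.919459) = 5.919459

5.91946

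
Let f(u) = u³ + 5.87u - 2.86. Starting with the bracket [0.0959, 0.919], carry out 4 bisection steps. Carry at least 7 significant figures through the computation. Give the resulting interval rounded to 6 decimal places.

[0.456006, 0.507450]

f(0.095900) = -2.296185, f(0.919000) = 3.310682 (opposite signs)
step 1: m = 0.507450, f(m) = 0.249403 > 0 → root in [0.095900, 0.507450]
step 2: m = 0.301675, f(m) = -1.061713 < 0 → root in [0.301675, 0.507450]
step 3: m = 0.404563, f(m) = -0.419003 < 0 → root in [0.404563, 0.507450]
step 4: m = 0.456006, f(m) = -0.088421 < 0 → root in [0.456006, 0.507450]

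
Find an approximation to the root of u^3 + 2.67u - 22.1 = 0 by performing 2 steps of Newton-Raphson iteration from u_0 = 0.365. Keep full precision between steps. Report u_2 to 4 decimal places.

4.8786

f'(u) = 3u^2 + 2.67
u_0 = 0.365000: f = -21.076823, f' = 3.069675 → u_1 = 0.365000 - (-21.076823)/(3.069675) = 7.231141
u_1 = 7.231141: f = 375.319250, f' = 159.538222 → u_2 = 7.231141 - (375.319250)/(159.538222) = 4.878606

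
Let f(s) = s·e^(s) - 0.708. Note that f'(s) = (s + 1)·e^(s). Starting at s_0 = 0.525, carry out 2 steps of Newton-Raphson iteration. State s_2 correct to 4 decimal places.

s_0 = 0.525000: f = 0.179491, f' = 2.577950 → s_1 = 0.525000 - (0.179491)/(2.577950) = 0.455375
s_1 = 0.455375: f = 0.010018, f' = 2.294782 → s_2 = 0.455375 - (0.010018)/(2.294782) = 0.451009

0.4510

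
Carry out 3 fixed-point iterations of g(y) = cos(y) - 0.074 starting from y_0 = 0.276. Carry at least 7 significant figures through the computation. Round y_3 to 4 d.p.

y_1 = g(0.276000) = 0.888153
y_2 = g(0.888153) = 0.556846
y_3 = g(0.556846) = 0.774926

0.7749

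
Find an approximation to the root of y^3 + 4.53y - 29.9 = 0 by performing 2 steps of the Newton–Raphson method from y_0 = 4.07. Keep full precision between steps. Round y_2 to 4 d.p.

f'(y) = 3y^2 + 4.53
y_0 = 4.070000: f = 55.956243, f' = 54.224700 → y_1 = 4.070000 - (55.956243)/(54.224700) = 3.038067
y_1 = 3.038067: f = 11.903358, f' = 32.219558 → y_2 = 3.038067 - (11.903358)/(32.219558) = 2.668622

2.6686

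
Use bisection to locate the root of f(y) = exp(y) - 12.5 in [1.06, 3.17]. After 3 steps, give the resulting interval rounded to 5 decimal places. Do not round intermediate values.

[2.37875, 2.64250]

f(1.060000) = -9.613629, f(3.170000) = 11.307484 (opposite signs)
step 1: m = 2.115000, f(m) = -4.210414 < 0 → root in [2.115000, 3.170000]
step 2: m = 2.642500, f(m) = 1.548280 > 0 → root in [2.115000, 2.642500]
step 3: m = 2.378750, f(m) = -1.708595 < 0 → root in [2.378750, 2.642500]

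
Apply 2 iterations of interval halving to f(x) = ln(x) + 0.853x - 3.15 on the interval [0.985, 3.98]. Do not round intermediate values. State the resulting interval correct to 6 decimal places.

f(0.985000) = -2.324909, f(3.980000) = 1.626222 (opposite signs)
step 1: m = 2.482500, f(m) = -0.123161 < 0 → root in [2.482500, 3.980000]
step 2: m = 3.231250, f(m) = 0.779125 > 0 → root in [2.482500, 3.231250]

[2.482500, 3.231250]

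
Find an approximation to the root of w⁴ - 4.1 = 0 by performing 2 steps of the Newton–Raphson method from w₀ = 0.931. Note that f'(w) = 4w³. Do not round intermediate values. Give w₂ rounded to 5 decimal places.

1.61073

Newton update: w ← w − f(w)/f'(w).
w_0 = 0.931000: f = -3.348725, f' = 3.227818 → w_1 = 0.931000 - (-3.348725)/(3.227818) = 1.968458
w_1 = 1.968458: f = 10.914282, f' = 30.509733 → w_2 = 1.968458 - (10.914282)/(30.509733) = 1.610727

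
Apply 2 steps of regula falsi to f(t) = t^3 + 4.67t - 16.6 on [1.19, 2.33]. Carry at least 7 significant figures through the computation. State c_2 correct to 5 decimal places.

f(1.190000) = -9.357541, f(2.330000) = 6.930437
step 1: c = 1.844937, f(c) = -1.704364 < 0 → new bracket [1.844937, 2.330000]
step 2: c = 1.940680, f(c) = -0.227958 < 0 → new bracket [1.940680, 2.330000]

1.94068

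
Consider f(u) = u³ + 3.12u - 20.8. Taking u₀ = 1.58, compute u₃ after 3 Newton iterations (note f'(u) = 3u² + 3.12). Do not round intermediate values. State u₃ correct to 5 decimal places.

Newton update: u ← u − f(u)/f'(u).
u_0 = 1.580000: f = -11.926088, f' = 10.609200 → u_1 = 1.580000 - (-11.926088)/(10.609200) = 2.704127
u_1 = 2.704127: f = 7.410271, f' = 25.056908 → u_2 = 2.704127 - (7.410271)/(25.056908) = 2.408389
u_2 = 2.408389: f = 0.683650, f' = 20.521017 → u_3 = 2.408389 - (0.683650)/(20.521017) = 2.375075

2.37507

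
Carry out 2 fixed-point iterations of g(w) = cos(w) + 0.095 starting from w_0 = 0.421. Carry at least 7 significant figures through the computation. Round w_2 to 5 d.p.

0.62882

w_1 = g(0.421000) = 1.007681
w_2 = g(1.007681) = 0.628823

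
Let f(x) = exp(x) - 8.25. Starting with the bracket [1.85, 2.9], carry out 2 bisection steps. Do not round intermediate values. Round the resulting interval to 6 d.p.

f(1.850000) = -1.890180, f(2.900000) = 9.924145 (opposite signs)
step 1: m = 2.375000, f(m) = 2.501013 > 0 → root in [1.850000, 2.375000]
step 2: m = 2.112500, f(m) = 0.018888 > 0 → root in [1.850000, 2.112500]

[1.850000, 2.112500]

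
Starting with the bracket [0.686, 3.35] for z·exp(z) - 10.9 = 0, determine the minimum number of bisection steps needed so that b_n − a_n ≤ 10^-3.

12

Initial width b − a = 3.35 − 0.686 = 2.664000.
After n steps the width is (b−a)/2^n; need (b−a)/2^n ≤ 10^-3.
So n ≥ log₂(2.664000/10^-3) = log₂(2664.0000) ≈ 11.3794.
Hence n = 12.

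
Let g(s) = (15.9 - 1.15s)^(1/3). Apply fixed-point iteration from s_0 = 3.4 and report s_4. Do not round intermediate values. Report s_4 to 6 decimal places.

2.362359

s_1 = g(3.400000) = 2.288792
s_2 = g(2.288792) = 2.367376
s_3 = g(2.367376) = 2.361989
s_4 = g(2.361989) = 2.362359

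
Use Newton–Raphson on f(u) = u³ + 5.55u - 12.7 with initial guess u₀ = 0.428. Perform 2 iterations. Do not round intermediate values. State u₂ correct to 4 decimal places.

1.6648

Newton update: u ← u − f(u)/f'(u).
f'(u) = 3u² + 5.55
u_0 = 0.428000: f = -10.246197, f' = 6.099552 → u_1 = 0.428000 - (-10.246197)/(6.099552) = 2.107828
u_1 = 2.107828: f = 8.363393, f' = 18.878815 → u_2 = 2.107828 - (8.363393)/(18.878815) = 1.664824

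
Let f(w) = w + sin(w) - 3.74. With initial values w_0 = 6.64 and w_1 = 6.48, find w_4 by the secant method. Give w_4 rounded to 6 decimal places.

f(w_0) = 3.249291, f(w_1) = 2.935547
w_2 = 6.480000 - (2.935547)·(6.480000 - 6.640000)/(2.935547 - (3.249291)) = 4.982964; f(w_2) = 0.279346
w_3 = 4.982964 - (0.279346)·(4.982964 - 6.480000)/(0.279346 - (2.935547)) = 4.825524; f(w_3) = 0.091917
w_4 = 4.825524 - (0.091917)·(4.825524 - 4.982964)/(0.091917 - (0.279346)) = 4.748314; f(w_4) = 0.008959

4.748314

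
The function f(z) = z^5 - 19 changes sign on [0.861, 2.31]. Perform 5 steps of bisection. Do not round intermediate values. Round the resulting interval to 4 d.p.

[1.7666, 1.8119]

f(0.861000) = -18.526832, f(2.310000) = 46.774855 (opposite signs)
step 1: m = 1.585500, f(m) = -8.980842 < 0 → root in [1.585500, 2.310000]
step 2: m = 1.947750, f(m) = 9.032773 > 0 → root in [1.585500, 1.947750]
step 3: m = 1.766625, f(m) = -1.792338 < 0 → root in [1.766625, 1.947750]
step 4: m = 1.857188, f(m) = 3.094224 > 0 → root in [1.766625, 1.857188]
step 5: m = 1.811906, f(m) = 0.528937 > 0 → root in [1.766625, 1.811906]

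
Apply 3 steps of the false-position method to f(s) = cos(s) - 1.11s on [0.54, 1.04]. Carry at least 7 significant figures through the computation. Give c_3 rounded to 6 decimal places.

f(0.540000) = 0.258309, f(1.040000) = -0.648180
step 1: c = 0.682478, f(c) = 0.018462 > 0 → new bracket [0.682478, 1.040000]
step 2: c = 0.692379, f(c) = 0.001189 > 0 → new bracket [0.692379, 1.040000]
step 3: c = 0.693015, f(c) = 0.000076 > 0 → new bracket [0.693015, 1.040000]

0.693015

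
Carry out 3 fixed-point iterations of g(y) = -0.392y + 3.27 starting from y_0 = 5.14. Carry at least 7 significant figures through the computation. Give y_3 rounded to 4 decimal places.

y_1 = g(5.140000) = 1.255120
y_2 = g(1.255120) = 2.777993
y_3 = g(2.777993) = 2.181027

2.1810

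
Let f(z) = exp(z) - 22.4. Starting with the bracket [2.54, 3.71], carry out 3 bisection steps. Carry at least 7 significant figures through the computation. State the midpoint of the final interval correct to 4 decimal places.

f(2.540000) = -9.720329, f(3.710000) = 18.453807 (opposite signs)
step 1: m = 3.125000, f(m) = 0.359895 > 0 → root in [2.540000, 3.125000]
step 2: m = 2.832500, f(m) = -5.412123 < 0 → root in [2.832500, 3.125000]
step 3: m = 2.978750, f(m) = -2.736778 < 0 → root in [2.978750, 3.125000]
Midpoint of [2.978750, 3.125000] = 3.051875

3.0519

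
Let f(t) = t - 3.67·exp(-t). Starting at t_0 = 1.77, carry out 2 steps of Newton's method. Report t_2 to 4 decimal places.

Newton update: t ← t − f(t)/f'(t).
f'(t) = 1 + 3.67·exp(-t)
t_0 = 1.770000: f = 1.144878, f' = 1.625122 → t_1 = 1.770000 - (1.144878)/(1.625122) = 1.065513
t_1 = 1.065513: f = -0.198990, f' = 2.264503 → t_2 = 1.065513 - (-0.198990)/(2.264503) = 1.153386

1.1534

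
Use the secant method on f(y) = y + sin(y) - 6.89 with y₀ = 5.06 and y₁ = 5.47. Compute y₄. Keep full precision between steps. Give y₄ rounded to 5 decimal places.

f(y_0) = -2.770189, f(y_1) = -2.146480
y_2 = 5.470000 - (-2.146480)·(5.470000 - 5.060000)/(-2.146480 - (-2.770189)) = 6.881004; f(y_2) = 0.553845
y_3 = 6.881004 - (0.553845)·(6.881004 - 5.470000)/(0.553845 - (-2.146480)) = 6.591603; f(y_3) = 0.005154
y_4 = 6.591603 - (0.005154)·(6.591603 - 6.881004)/(0.005154 - (0.553845)) = 6.588884; f(y_4) = -0.000156

6.58888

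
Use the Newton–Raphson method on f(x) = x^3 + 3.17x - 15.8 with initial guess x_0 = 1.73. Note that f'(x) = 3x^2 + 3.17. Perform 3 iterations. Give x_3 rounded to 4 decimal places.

2.0928

x_0 = 1.730000: f = -5.138183, f' = 12.148700 → x_1 = 1.730000 - (-5.138183)/(12.148700) = 2.152941
x_1 = 2.152941: f = 1.004038, f' = 17.075465 → x_2 = 2.152941 - (1.004038)/(17.075465) = 2.094141
x_2 = 2.094141: f = 0.022128, f' = 16.326279 → x_3 = 2.094141 - (0.022128)/(16.326279) = 2.092786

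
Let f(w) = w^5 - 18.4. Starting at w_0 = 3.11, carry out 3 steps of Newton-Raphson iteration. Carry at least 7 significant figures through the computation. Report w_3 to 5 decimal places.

Newton update: w ← w − f(w)/f'(w).
f'(w) = 5w^4
w_0 = 3.110000: f = 272.539002, f' = 467.747592 → w_1 = 3.110000 - (272.539002)/(467.747592) = 2.527337
w_1 = 2.527337: f = 84.713652, f' = 203.996605 → w_2 = 2.527337 - (84.713652)/(203.996605) = 2.112068
w_2 = 2.112068: f = 23.628028, f' = 99.494991 → w_3 = 2.112068 - (23.628028)/(99.494991) = 1.874588

1.87459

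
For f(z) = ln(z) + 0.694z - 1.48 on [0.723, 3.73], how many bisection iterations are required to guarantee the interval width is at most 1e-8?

Initial width b − a = 3.73 − 0.723 = 3.007000.
After n steps the width is (b−a)/2^n; need (b−a)/2^n ≤ 1e-8.
So n ≥ log₂(3.007000/1e-8) = log₂(300700000.0000) ≈ 28.1637.
Hence n = 29.

29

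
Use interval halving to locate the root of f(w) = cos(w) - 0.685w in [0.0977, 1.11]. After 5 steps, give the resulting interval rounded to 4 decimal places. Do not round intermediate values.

[0.8886, 0.9202]

f(0.097700) = 0.928307, f(1.110000) = -0.315688 (opposite signs)
step 1: m = 0.603850, f(m) = 0.409518 > 0 → root in [0.603850, 1.110000]
step 2: m = 0.856925, f(m) = 0.067771 > 0 → root in [0.856925, 1.110000]
step 3: m = 0.983463, f(m) = -0.119528 < 0 → root in [0.856925, 0.983463]
step 4: m = 0.920194, f(m) = -0.024667 < 0 → root in [0.856925, 0.920194]
step 5: m = 0.888559, f(m) = 0.021868 > 0 → root in [0.888559, 0.920194]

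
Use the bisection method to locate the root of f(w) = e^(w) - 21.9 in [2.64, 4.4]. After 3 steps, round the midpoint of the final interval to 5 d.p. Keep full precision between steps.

3.19000

f(2.640000) = -7.886796, f(4.400000) = 59.550869 (opposite signs)
step 1: m = 3.520000, f(m) = 11.884428 > 0 → root in [2.640000, 3.520000]
step 2: m = 3.080000, f(m) = -0.141598 < 0 → root in [3.080000, 3.520000]
step 3: m = 3.300000, f(m) = 5.212639 > 0 → root in [3.080000, 3.300000]
Midpoint of [3.080000, 3.300000] = 3.190000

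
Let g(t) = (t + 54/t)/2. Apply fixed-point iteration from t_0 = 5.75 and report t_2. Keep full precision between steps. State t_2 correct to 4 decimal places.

t_1 = g(5.750000) = 7.570652
t_2 = g(7.570652) = 7.351730

7.3517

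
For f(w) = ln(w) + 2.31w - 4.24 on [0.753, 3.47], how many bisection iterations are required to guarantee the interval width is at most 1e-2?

9

Initial width b − a = 3.47 − 0.753 = 2.717000.
After n steps the width is (b−a)/2^n; need (b−a)/2^n ≤ 1e-2.
So n ≥ log₂(2.717000/1e-2) = log₂(271.7000) ≈ 8.0859.
Hence n = 9.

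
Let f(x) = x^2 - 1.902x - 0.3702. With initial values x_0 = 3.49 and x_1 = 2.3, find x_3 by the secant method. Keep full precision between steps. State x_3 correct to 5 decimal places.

2.08685

f(x_0) = 5.171920, f(x_1) = 0.545200
x_2 = 2.300000 - (0.545200)·(2.300000 - 3.490000)/(0.545200 - (5.171920)) = 2.159774; f(x_2) = 0.186533
x_3 = 2.159774 - (0.186533)·(2.159774 - 2.300000)/(0.186533 - (0.545200)) = 2.086846; f(x_3) = 0.015545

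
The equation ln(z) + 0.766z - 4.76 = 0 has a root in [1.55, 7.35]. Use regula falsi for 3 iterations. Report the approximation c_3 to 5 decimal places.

4.31150

False-position update: c = (a·f(b) − b·f(a))/(f(b) − f(a)); replace the endpoint whose sign matches f(c).
f(1.550000) = -3.134445, f(7.350000) = 2.864800
step 1: c = 4.580345, f(c) = 0.270318 > 0 → new bracket [1.550000, 4.580345]
step 2: c = 4.339753, f(c) = 0.032068 > 0 → new bracket [1.550000, 4.339753]
step 3: c = 4.311500, f(c) = 0.003895 > 0 → new bracket [1.550000, 4.311500]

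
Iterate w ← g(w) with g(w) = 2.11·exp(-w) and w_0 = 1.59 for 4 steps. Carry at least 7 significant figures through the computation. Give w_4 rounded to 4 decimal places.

1.2358

w_1 = g(1.590000) = 0.430283
w_2 = g(0.430283) = 1.372186
w_3 = g(1.372186) = 0.534995
w_4 = g(0.534995) = 1.235768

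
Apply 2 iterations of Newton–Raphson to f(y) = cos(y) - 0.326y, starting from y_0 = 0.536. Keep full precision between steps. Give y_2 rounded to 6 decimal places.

f'(y) = -sin(y) - 0.326
y_0 = 0.536000: f = 0.685022, f' = -0.836701 → y_1 = 0.536000 - (0.685022)/(-0.836701) = 1.354718
y_1 = 1.354718: f = -0.227237, f' = -1.302746 → y_2 = 1.354718 - (-0.227237)/(-1.302746) = 1.180289

1.180289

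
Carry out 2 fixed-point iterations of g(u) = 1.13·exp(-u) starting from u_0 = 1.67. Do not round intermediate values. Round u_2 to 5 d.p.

u_1 = g(1.670000) = 0.212719
u_2 = g(0.212719) = 0.913473

0.91347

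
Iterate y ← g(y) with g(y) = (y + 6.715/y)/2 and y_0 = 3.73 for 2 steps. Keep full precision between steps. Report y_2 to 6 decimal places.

y_1 = g(3.730000) = 2.765134
y_2 = g(2.765134) = 2.596794

2.596794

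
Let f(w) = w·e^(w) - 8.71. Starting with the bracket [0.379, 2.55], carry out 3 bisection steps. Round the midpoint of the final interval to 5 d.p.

1.60019

f(0.379000) = -8.156348, f(2.550000) = 23.948115 (opposite signs)
step 1: m = 1.464500, f(m) = -2.375481 < 0 → root in [1.464500, 2.550000]
step 2: m = 2.007250, f(m) = 6.229603 > 0 → root in [1.464500, 2.007250]
step 3: m = 1.735875, f(m) = 1.139164 > 0 → root in [1.464500, 1.735875]
Midpoint of [1.464500, 1.735875] = 1.600188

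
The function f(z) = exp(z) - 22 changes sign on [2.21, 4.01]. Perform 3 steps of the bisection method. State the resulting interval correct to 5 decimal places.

[2.88500, 3.11000]

f(2.210000) = -12.884284, f(4.010000) = 33.146871 (opposite signs)
step 1: m = 3.110000, f(m) = 0.421044 > 0 → root in [2.210000, 3.110000]
step 2: m = 2.660000, f(m) = -7.703711 < 0 → root in [2.660000, 3.110000]
step 3: m = 2.885000, f(m) = -4.096432 < 0 → root in [2.885000, 3.110000]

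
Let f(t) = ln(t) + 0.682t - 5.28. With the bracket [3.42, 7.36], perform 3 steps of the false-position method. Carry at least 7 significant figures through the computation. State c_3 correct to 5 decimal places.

5.29754

False-position update: c = (a·f(b) − b·f(a))/(f(b) − f(a)); replace the endpoint whose sign matches f(c).
f(3.420000) = -1.717919, f(7.360000) = 1.735580
step 1: c = 5.379926, f(c) = 0.071784 > 0 → new bracket [3.420000, 5.379926]
step 2: c = 5.301314, f(c) = 0.003451 > 0 → new bracket [3.420000, 5.301314]
step 3: c = 5.297543, f(c) = 0.000167 > 0 → new bracket [3.420000, 5.297543]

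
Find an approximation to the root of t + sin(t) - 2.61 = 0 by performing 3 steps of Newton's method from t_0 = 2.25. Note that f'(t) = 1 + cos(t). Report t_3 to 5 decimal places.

Newton update: t ← t − f(t)/f'(t).
t_0 = 2.250000: f = 0.418073, f' = 0.371826 → t_1 = 2.250000 - (0.418073)/(0.371826) = 1.125623
t_1 = 1.125623: f = -0.581842, f' = 1.430615 → t_2 = 1.125623 - (-0.581842)/(1.430615) = 1.532330
t_2 = 1.532330: f = -0.078410, f' = 1.038457 → t_3 = 1.532330 - (-0.078410)/(1.038457) = 1.607836

1.60784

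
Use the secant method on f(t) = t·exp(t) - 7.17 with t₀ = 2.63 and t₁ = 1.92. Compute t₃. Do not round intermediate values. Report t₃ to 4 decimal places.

1.5849

f(t_0) = 29.318015, f(t_1) = 5.926240
t_2 = 1.920000 - (5.926240)·(1.920000 - 2.630000)/(5.926240 - (29.318015)) = 1.740123; f(t_2) = 2.745306
t_3 = 1.740123 - (2.745306)·(1.740123 - 1.920000)/(2.745306 - (5.926240)) = 1.584881; f(t_3) = 0.562177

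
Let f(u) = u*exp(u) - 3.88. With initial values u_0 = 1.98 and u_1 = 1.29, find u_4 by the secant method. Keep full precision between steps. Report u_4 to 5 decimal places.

Secant update: u_(k+1) = u_k − f(u_k)·(u_k − u_(k-1))/(f(u_k) − f(u_(k-1))).
f(u_0) = 10.460631, f(u_1) = 0.806295
u_2 = 1.290000 - (0.806295)·(1.290000 - 1.980000)/(0.806295 - (10.460631)) = 1.232374; f(u_2) = 0.346254
u_3 = 1.232374 - (0.346254)·(1.232374 - 1.290000)/(0.346254 - (0.806295)) = 1.189001; f(u_3) = 0.024439
u_4 = 1.189001 - (0.024439)·(1.189001 - 1.232374)/(0.024439 - (0.346254)) = 1.185707; f(u_4) = 0.000819

1.18571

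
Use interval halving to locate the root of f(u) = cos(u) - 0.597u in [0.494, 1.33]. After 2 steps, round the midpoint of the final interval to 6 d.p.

f(0.494000) = 0.585525, f(1.330000) = -0.555534 (opposite signs)
step 1: m = 0.912000, f(m) = 0.067702 > 0 → root in [0.912000, 1.330000]
step 2: m = 1.121000, f(m) = -0.234455 < 0 → root in [0.912000, 1.121000]
Midpoint of [0.912000, 1.121000] = 1.016500

1.016500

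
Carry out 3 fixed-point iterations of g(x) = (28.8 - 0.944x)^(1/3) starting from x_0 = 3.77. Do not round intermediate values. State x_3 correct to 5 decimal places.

x_1 = g(3.770000) = 2.933388
x_2 = g(2.933388) = 2.963669
x_3 = g(2.963669) = 2.962583

2.96258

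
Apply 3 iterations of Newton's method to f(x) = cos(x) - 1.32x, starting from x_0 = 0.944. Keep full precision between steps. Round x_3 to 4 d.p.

0.6176

f'(x) = -sin(x) - 1.32
x_0 = 0.944000: f = -0.659527, f' = -2.129911 → x_1 = 0.944000 - (-0.659527)/(-2.129911) = 0.634350
x_1 = 0.634350: f = -0.031885, f' = -1.912654 → x_2 = 0.634350 - (-0.031885)/(-1.912654) = 0.617679
x_2 = 0.617679: f = -0.000112, f' = -1.899145 → x_3 = 0.617679 - (-0.000112)/(-1.899145) = 0.617620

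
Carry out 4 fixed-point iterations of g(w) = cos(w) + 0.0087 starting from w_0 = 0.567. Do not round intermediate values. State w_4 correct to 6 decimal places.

0.709434

w_1 = g(0.567000) = 0.852216
w_2 = g(0.852216) = 0.667017
w_3 = g(0.667017) = 0.794371
w_4 = g(0.794371) = 0.709434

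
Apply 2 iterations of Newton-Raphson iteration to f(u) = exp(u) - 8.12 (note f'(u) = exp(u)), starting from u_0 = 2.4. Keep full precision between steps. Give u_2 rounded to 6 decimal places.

u_0 = 2.400000: f = 2.903176, f' = 11.023176 → u_1 = 2.400000 - (2.903176)/(11.023176) = 2.136630
u_1 = 2.136630: f = 0.350841, f' = 8.470841 → u_2 = 2.136630 - (0.350841)/(8.470841) = 2.095212

2.095212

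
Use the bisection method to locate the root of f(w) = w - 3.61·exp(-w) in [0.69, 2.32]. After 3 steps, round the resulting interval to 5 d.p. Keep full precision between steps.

[1.09750, 1.30125]

f(0.690000) = -1.120690, f(2.320000) = 1.965232 (opposite signs)
step 1: m = 1.505000, f(m) = 0.703518 > 0 → root in [0.690000, 1.505000]
step 2: m = 1.097500, f(m) = -0.107173 < 0 → root in [1.097500, 1.505000]
step 3: m = 1.301250, f(m) = 0.318639 > 0 → root in [1.097500, 1.301250]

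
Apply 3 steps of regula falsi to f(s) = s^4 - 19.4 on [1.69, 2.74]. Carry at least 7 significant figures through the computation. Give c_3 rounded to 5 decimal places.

f(1.690000) = -11.242693, f(2.740000) = 36.964058
step 1: c = 1.934879, f(c) = -5.384281 < 0 → new bracket [1.934879, 2.740000]
step 2: c = 2.037244, f(c) = -2.174474 < 0 → new bracket [2.037244, 2.740000]
step 3: c = 2.076288, f(c) = -0.815510 < 0 → new bracket [2.076288, 2.740000]

2.07629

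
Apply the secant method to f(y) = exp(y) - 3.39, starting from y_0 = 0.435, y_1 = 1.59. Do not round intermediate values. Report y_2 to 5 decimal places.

f(y_0) = -1.845037, f(y_1) = 1.513749
y_2 = 1.590000 - (1.513749)·(1.590000 - 0.435000)/(1.513749 - (-1.845037)) = 1.069461; f(y_2) = -0.476192

1.06946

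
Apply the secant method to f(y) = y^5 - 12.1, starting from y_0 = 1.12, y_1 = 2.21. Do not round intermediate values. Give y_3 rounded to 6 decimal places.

1.480521

Secant update: y_(k+1) = y_k − f(y_k)·(y_k − y_(k-1))/(f(y_k) − f(y_(k-1))).
f(y_0) = -10.337658, f(y_1) = 40.618297
y_2 = 2.210000 - (40.618297)·(2.210000 - 1.120000)/(40.618297 - (-10.337658)) = 1.341133; f(y_2) = -7.761302
y_3 = 1.341133 - (-7.761302)·(1.341133 - 2.210000)/(-7.761302 - (40.618297)) = 1.480521; f(y_3) = -4.986668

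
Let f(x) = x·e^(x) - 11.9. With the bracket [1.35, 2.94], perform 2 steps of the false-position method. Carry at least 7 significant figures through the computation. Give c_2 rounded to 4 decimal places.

f(1.350000) = -6.692476, f(2.940000) = 43.712588
step 1: c = 1.561110, f(c) = -4.462700 < 0 → new bracket [1.561110, 2.940000]
step 2: c = 1.688843, f(c) = -2.757926 < 0 → new bracket [1.688843, 2.940000]

1.6888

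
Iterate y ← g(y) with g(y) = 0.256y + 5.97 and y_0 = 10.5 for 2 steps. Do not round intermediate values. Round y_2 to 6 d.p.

y_1 = g(10.500000) = 8.658000
y_2 = g(8.658000) = 8.186448

8.186448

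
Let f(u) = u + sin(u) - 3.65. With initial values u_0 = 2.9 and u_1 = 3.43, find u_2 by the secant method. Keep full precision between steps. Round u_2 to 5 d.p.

45.69836

f(u_0) = -0.510751, f(u_1) = -0.504426
u_2 = 3.430000 - (-0.504426)·(3.430000 - 2.900000)/(-0.504426 - (-0.510751)) = 45.698362; f(u_2) = 43.037829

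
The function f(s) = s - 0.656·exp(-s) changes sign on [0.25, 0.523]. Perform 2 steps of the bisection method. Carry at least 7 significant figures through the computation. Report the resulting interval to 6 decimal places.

f(0.250000) = -0.260893, f(0.523000) = 0.134163 (opposite signs)
step 1: m = 0.386500, f(m) = -0.059207 < 0 → root in [0.386500, 0.523000]
step 2: m = 0.454750, f(m) = 0.038448 > 0 → root in [0.386500, 0.454750]

[0.386500, 0.454750]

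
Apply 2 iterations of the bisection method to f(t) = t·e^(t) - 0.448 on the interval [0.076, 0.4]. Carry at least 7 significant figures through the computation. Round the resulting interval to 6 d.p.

f(0.076000) = -0.365999, f(0.400000) = 0.148730 (opposite signs)
step 1: m = 0.238000, f(m) = -0.146047 < 0 → root in [0.238000, 0.400000]
step 2: m = 0.319000, f(m) = -0.009135 < 0 → root in [0.319000, 0.400000]

[0.319000, 0.400000]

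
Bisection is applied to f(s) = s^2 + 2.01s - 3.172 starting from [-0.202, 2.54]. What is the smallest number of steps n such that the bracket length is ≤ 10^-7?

Initial width b − a = 2.54 − -0.202 = 2.742000.
After n steps the width is (b−a)/2^n; need (b−a)/2^n ≤ 10^-7.
So n ≥ log₂(2.742000/10^-7) = log₂(27420000.0000) ≈ 24.7087.
Hence n = 25.

25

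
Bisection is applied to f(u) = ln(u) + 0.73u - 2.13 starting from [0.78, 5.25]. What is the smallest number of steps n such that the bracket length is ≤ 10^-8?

29

Initial width b − a = 5.25 − 0.78 = 4.470000.
After n steps the width is (b−a)/2^n; need (b−a)/2^n ≤ 10^-8.
So n ≥ log₂(4.470000/10^-8) = log₂(447000000.0000) ≈ 28.7357.
Hence n = 29.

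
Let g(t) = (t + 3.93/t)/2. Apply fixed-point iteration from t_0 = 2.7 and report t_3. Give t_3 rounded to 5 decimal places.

t_1 = g(2.700000) = 2.077778
t_2 = g(2.077778) = 1.984611
t_3 = g(1.984611) = 1.982424

1.98242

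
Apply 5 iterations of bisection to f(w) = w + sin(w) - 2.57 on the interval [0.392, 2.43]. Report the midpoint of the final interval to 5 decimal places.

f(0.392000) = -1.795963, f(2.430000) = 0.513041 (opposite signs)
step 1: m = 1.411000, f(m) = -0.171740 < 0 → root in [1.411000, 2.430000]
step 2: m = 1.920500, f(m) = 0.289974 > 0 → root in [1.411000, 1.920500]
step 3: m = 1.665750, f(m) = 0.091245 > 0 → root in [1.411000, 1.665750]
step 4: m = 1.538375, f(m) = -0.032151 < 0 → root in [1.538375, 1.665750]
step 5: m = 1.602063, f(m) = 0.031574 > 0 → root in [1.538375, 1.602063]
Midpoint of [1.538375, 1.602063] = 1.570219

1.57022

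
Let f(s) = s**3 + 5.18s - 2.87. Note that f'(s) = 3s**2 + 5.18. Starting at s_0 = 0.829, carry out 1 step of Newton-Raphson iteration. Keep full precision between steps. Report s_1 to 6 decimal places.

s_0 = 0.829000: f = 1.993943, f' = 7.241723 → s_1 = 0.829000 - (1.993943)/(7.241723) = 0.553659

0.553659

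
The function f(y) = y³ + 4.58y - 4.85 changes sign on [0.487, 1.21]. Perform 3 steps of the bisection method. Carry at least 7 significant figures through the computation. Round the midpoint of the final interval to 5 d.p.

0.89369

f(0.487000) = -2.504039, f(1.210000) = 2.463361 (opposite signs)
step 1: m = 0.848500, f(m) = -0.352991 < 0 → root in [0.848500, 1.210000]
step 2: m = 1.029250, f(m) = 0.954307 > 0 → root in [0.848500, 1.029250]
step 3: m = 0.938875, f(m) = 0.277653 > 0 → root in [0.848500, 0.938875]
Midpoint of [0.848500, 0.938875] = 0.893687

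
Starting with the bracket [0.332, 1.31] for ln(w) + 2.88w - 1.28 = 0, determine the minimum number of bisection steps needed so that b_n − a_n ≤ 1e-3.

10

Initial width b − a = 1.31 − 0.332 = 0.978000.
After n steps the width is (b−a)/2^n; need (b−a)/2^n ≤ 1e-3.
So n ≥ log₂(0.978000/1e-3) = log₂(978.0000) ≈ 9.9337.
Hence n = 10.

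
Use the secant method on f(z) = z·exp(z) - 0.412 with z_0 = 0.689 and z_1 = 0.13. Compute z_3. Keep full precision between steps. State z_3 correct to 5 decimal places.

0.31304

f(z_0) = 0.960297, f(z_1) = -0.263952
z_2 = 0.130000 - (-0.263952)·(0.130000 - 0.689000)/(-0.263952 - (0.960297)) = 0.250522; f(z_2) = -0.090155
z_3 = 0.250522 - (-0.090155)·(0.250522 - 0.130000)/(-0.090155 - (-0.263952)) = 0.313042; f(z_3) = 0.016109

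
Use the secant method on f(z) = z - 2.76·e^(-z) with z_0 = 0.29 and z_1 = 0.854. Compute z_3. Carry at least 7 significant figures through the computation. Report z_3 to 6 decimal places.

1.006490

Secant update: z_(k+1) = z_k − f(z_k)·(z_k − z_(k-1))/(f(z_k) − f(z_(k-1))).
f(z_0) = -1.775207, f(z_1) = -0.320956
z_2 = 0.854000 - (-0.320956)·(0.854000 - 0.290000)/(-0.320956 - (-1.775207)) = 0.978476; f(z_2) = -0.058963
z_3 = 0.978476 - (-0.058963)·(0.978476 - 0.854000)/(-0.058963 - (-0.320956)) = 1.006490; f(z_3) = -0.002290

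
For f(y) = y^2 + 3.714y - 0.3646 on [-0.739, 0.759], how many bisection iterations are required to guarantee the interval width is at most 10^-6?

21

Initial width b − a = 0.759 − -0.739 = 1.498000.
After n steps the width is (b−a)/2^n; need (b−a)/2^n ≤ 10^-6.
So n ≥ log₂(1.498000/10^-6) = log₂(1498000.0000) ≈ 20.5146.
Hence n = 21.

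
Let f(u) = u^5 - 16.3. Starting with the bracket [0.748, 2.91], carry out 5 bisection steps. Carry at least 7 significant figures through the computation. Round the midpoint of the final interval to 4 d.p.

f(0.748000) = -16.065843, f(2.910000) = 192.372368 (opposite signs)
step 1: m = 1.829000, f(m) = 4.167676 > 0 → root in [0.748000, 1.829000]
step 2: m = 1.288500, f(m) = -12.748416 < 0 → root in [1.288500, 1.829000]
step 3: m = 1.558750, f(m) = -7.097998 < 0 → root in [1.558750, 1.829000]
step 4: m = 1.693875, f(m) = -2.355377 < 0 → root in [1.693875, 1.829000]
step 5: m = 1.761438, f(m) = 0.656499 > 0 → root in [1.693875, 1.761438]
Midpoint of [1.693875, 1.761438] = 1.727656

1.7277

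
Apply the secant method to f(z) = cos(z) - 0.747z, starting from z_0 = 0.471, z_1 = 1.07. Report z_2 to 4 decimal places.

f(z_0) = 0.539278, f(z_1) = -0.319166
z_2 = 1.070000 - (-0.319166)·(1.070000 - 0.471000)/(-0.319166 - (0.539278)) = 0.847294; f(z_2) = 0.029085

0.8473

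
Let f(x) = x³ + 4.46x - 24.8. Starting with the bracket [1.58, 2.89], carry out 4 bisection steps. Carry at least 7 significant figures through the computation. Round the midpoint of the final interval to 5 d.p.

2.43969

f(1.580000) = -13.808888, f(2.890000) = 12.226969 (opposite signs)
step 1: m = 2.235000, f(m) = -3.667572 < 0 → root in [2.235000, 2.890000]
step 2: m = 2.562500, f(m) = 3.455166 > 0 → root in [2.235000, 2.562500]
step 3: m = 2.398750, f(m) = -0.299164 < 0 → root in [2.398750, 2.562500]
step 4: m = 2.480625, f(m) = 1.528114 > 0 → root in [2.398750, 2.480625]
Midpoint of [2.398750, 2.480625] = 2.439687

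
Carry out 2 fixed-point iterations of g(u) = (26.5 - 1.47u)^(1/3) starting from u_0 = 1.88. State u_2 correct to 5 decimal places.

u_1 = g(1.880000) = 2.873900
u_2 = g(2.873900) = 2.813682

2.81368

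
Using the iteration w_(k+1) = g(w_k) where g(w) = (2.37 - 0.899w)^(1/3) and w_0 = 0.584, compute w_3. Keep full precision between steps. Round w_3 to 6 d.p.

1.117919

w_1 = g(0.584000) = 1.226491
w_2 = g(1.226491) = 1.082188
w_3 = g(1.082188) = 1.117919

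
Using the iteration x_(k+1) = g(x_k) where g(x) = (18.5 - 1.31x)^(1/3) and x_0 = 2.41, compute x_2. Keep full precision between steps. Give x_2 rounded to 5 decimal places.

x_1 = g(2.410000) = 2.484863
x_2 = g(2.484863) = 2.479558

2.47956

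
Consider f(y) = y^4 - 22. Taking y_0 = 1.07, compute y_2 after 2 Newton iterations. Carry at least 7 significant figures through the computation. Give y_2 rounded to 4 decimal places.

4.0062

f'(y) = 4y^3
y_0 = 1.070000: f = -20.689204, f' = 4.900172 → y_1 = 1.070000 - (-20.689204)/(4.900172) = 5.292138
y_1 = 5.292138: f = 762.376815, f' = 592.861915 → y_2 = 5.292138 - (762.376815)/(592.861915) = 4.006212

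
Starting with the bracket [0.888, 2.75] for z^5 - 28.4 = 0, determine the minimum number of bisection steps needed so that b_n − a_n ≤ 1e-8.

28

Initial width b − a = 2.75 − 0.888 = 1.862000.
After n steps the width is (b−a)/2^n; need (b−a)/2^n ≤ 1e-8.
So n ≥ log₂(1.862000/1e-8) = log₂(186200000.0000) ≈ 27.4723.
Hence n = 28.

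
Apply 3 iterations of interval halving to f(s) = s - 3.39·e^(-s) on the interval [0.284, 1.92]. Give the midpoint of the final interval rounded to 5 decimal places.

1.20425

f(0.284000) = -2.267879, f(1.920000) = 1.423002 (opposite signs)
step 1: m = 1.102000, f(m) = -0.024178 < 0 → root in [1.102000, 1.920000]
step 2: m = 1.511000, f(m) = 0.762864 > 0 → root in [1.102000, 1.511000]
step 3: m = 1.306500, f(m) = 0.388603 > 0 → root in [1.102000, 1.306500]
Midpoint of [1.102000, 1.306500] = 1.204250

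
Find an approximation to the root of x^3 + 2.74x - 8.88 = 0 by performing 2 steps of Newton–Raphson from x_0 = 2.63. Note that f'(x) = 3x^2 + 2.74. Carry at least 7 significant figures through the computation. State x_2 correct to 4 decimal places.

Newton update: x ← x − f(x)/f'(x).
x_0 = 2.630000: f = 16.517647, f' = 23.490700 → x_1 = 2.630000 - (16.517647)/(23.490700) = 1.926843
x_1 = 1.926843: f = 3.553388, f' = 13.878173 → x_2 = 1.926843 - (3.553388)/(13.878173) = 1.670802

1.6708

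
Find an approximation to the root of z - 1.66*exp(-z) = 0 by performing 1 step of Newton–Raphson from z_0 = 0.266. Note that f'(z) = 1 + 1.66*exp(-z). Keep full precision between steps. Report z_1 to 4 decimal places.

0.7089

z_0 = 0.266000: f = -1.006289, f' = 2.272289 → z_1 = 0.266000 - (-1.006289)/(2.272289) = 0.708853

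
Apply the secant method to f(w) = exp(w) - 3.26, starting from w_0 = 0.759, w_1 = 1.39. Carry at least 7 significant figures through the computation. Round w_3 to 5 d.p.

1.17715

f(w_0) = -1.123861, f(w_1) = 0.754850
w_2 = 1.390000 - (0.754850)·(1.390000 - 0.759000)/(0.754850 - (-1.123861)) = 1.136470; f(w_2) = -0.144251
w_3 = 1.136470 - (-0.144251)·(1.136470 - 1.390000)/(-0.144251 - (0.754850)) = 1.177146; f(w_3) = -0.014901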